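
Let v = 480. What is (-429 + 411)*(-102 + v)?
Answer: -6804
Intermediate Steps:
(-429 + 411)*(-102 + v) = (-429 + 411)*(-102 + 480) = -18*378 = -6804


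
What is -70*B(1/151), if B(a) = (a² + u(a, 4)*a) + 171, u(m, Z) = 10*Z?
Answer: -273350840/22801 ≈ -11989.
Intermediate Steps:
B(a) = 171 + a² + 40*a (B(a) = (a² + (10*4)*a) + 171 = (a² + 40*a) + 171 = 171 + a² + 40*a)
-70*B(1/151) = -70*(171 + (1/151)² + 40/151) = -70*(171 + (1/151)² + 40*(1/151)) = -70*(171 + 1/22801 + 40/151) = -70*3905012/22801 = -273350840/22801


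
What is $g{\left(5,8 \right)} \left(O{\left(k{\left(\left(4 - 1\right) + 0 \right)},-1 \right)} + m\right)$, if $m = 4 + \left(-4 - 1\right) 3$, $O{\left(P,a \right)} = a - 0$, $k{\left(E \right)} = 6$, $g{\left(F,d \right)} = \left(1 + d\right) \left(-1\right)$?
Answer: $108$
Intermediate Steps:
$g{\left(F,d \right)} = -1 - d$
$O{\left(P,a \right)} = a$ ($O{\left(P,a \right)} = a + 0 = a$)
$m = -11$ ($m = 4 - 15 = -11$)
$g{\left(5,8 \right)} \left(O{\left(k{\left(\left(4 - 1\right) + 0 \right)},-1 \right)} + m\right) = \left(-1 - 8\right) \left(-1 - 11\right) = \left(-1 - 8\right) \left(-12\right) = \left(-9\right) \left(-12\right) = 108$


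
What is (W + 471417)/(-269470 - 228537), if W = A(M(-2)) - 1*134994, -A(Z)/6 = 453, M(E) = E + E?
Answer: -333705/498007 ≈ -0.67008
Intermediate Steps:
M(E) = 2*E
A(Z) = -2718 (A(Z) = -6*453 = -2718)
W = -137712 (W = -2718 - 1*134994 = -2718 - 134994 = -137712)
(W + 471417)/(-269470 - 228537) = (-137712 + 471417)/(-269470 - 228537) = 333705/(-498007) = 333705*(-1/498007) = -333705/498007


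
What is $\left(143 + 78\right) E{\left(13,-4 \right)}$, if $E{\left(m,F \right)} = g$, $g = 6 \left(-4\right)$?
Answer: $-5304$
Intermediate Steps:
$g = -24$
$E{\left(m,F \right)} = -24$
$\left(143 + 78\right) E{\left(13,-4 \right)} = \left(143 + 78\right) \left(-24\right) = 221 \left(-24\right) = -5304$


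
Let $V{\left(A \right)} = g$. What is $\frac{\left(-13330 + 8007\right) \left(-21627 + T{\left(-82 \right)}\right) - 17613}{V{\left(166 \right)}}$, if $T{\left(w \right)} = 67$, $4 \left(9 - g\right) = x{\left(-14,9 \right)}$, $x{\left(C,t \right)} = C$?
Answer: $\frac{229492534}{25} \approx 9.1797 \cdot 10^{6}$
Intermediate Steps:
$g = \frac{25}{2}$ ($g = 9 - - \frac{7}{2} = 9 + \frac{7}{2} = \frac{25}{2} \approx 12.5$)
$V{\left(A \right)} = \frac{25}{2}$
$\frac{\left(-13330 + 8007\right) \left(-21627 + T{\left(-82 \right)}\right) - 17613}{V{\left(166 \right)}} = \frac{\left(-13330 + 8007\right) \left(-21627 + 67\right) - 17613}{\frac{25}{2}} = \left(\left(-5323\right) \left(-21560\right) - 17613\right) \frac{2}{25} = \left(114763880 - 17613\right) \frac{2}{25} = 114746267 \cdot \frac{2}{25} = \frac{229492534}{25}$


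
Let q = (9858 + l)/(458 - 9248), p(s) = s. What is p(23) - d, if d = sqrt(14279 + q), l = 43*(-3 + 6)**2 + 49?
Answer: 23 - sqrt(275790899910)/4395 ≈ -96.490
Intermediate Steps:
l = 436 (l = 43*3**2 + 49 = 43*9 + 49 = 387 + 49 = 436)
q = -5147/4395 (q = (9858 + 436)/(458 - 9248) = 10294/(-8790) = 10294*(-1/8790) = -5147/4395 ≈ -1.1711)
d = sqrt(275790899910)/4395 (d = sqrt(14279 - 5147/4395) = sqrt(62751058/4395) = sqrt(275790899910)/4395 ≈ 119.49)
p(23) - d = 23 - sqrt(275790899910)/4395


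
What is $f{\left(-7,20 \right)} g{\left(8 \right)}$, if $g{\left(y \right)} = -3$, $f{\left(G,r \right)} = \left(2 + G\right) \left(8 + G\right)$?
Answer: $15$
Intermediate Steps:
$f{\left(-7,20 \right)} g{\left(8 \right)} = \left(16 + \left(-7\right)^{2} + 10 \left(-7\right)\right) \left(-3\right) = \left(16 + 49 - 70\right) \left(-3\right) = \left(-5\right) \left(-3\right) = 15$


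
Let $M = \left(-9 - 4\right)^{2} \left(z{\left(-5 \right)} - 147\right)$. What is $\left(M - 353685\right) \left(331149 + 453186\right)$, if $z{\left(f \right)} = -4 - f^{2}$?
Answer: $-300736784715$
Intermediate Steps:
$M = -29744$ ($M = \left(-9 - 4\right)^{2} \left(\left(-4 - \left(-5\right)^{2}\right) - 147\right) = \left(-13\right)^{2} \left(\left(-4 - 25\right) - 147\right) = 169 \left(\left(-4 - 25\right) - 147\right) = 169 \left(-29 - 147\right) = 169 \left(-176\right) = -29744$)
$\left(M - 353685\right) \left(331149 + 453186\right) = \left(-29744 - 353685\right) \left(331149 + 453186\right) = \left(-383429\right) 784335 = -300736784715$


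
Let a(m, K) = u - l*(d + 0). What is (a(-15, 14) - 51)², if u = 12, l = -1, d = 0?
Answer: 1521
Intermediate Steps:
a(m, K) = 12 (a(m, K) = 12 - (-1)*(0 + 0) = 12 - (-1)*0 = 12 - 1*0 = 12 + 0 = 12)
(a(-15, 14) - 51)² = (12 - 51)² = (-39)² = 1521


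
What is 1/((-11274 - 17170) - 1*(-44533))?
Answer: 1/16089 ≈ 6.2154e-5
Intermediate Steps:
1/((-11274 - 17170) - 1*(-44533)) = 1/(-28444 + 44533) = 1/16089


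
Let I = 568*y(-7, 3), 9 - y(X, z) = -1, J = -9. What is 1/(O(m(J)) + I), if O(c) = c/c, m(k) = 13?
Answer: 1/5681 ≈ 0.00017603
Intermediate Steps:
y(X, z) = 10 (y(X, z) = 9 - 1*(-1) = 9 + 1 = 10)
O(c) = 1
I = 5680 (I = 568*10 = 5680)
1/(O(m(J)) + I) = 1/(1 + 5680) = 1/5681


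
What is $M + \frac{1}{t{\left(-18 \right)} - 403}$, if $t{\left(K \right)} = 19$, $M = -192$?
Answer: $- \frac{73729}{384} \approx -192.0$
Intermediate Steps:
$M + \frac{1}{t{\left(-18 \right)} - 403} = -192 + \frac{1}{19 - 403} = -192 + \frac{1}{-384} = -192 - \frac{1}{384} = - \frac{73729}{384}$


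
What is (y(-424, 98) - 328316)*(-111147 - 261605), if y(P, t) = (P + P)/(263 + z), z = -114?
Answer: 18235002492864/149 ≈ 1.2238e+11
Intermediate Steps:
y(P, t) = 2*P/149 (y(P, t) = (P + P)/(263 - 114) = (2*P)/149 = (2*P)*(1/149) = 2*P/149)
(y(-424, 98) - 328316)*(-111147 - 261605) = ((2/149)*(-424) - 328316)*(-111147 - 261605) = (-848/149 - 328316)*(-372752) = -48919932/149*(-372752) = 18235002492864/149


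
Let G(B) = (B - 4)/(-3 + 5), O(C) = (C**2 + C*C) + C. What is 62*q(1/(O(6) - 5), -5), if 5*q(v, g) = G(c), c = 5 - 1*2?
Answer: -31/5 ≈ -6.2000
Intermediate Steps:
c = 3 (c = 5 - 2 = 3)
O(C) = C + 2*C**2 (O(C) = (C**2 + C**2) + C = 2*C**2 + C = C + 2*C**2)
G(B) = -2 + B/2 (G(B) = (-4 + B)/2 = (-4 + B)*(1/2) = -2 + B/2)
q(v, g) = -1/10 (q(v, g) = (-2 + (1/2)*3)/5 = (-2 + 3/2)/5 = (1/5)*(-1/2) = -1/10)
62*q(1/(O(6) - 5), -5) = 62*(-1/10) = -31/5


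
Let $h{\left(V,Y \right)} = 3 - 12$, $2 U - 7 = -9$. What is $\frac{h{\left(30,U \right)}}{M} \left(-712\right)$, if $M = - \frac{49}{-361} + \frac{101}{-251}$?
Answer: $- \frac{96772548}{4027} \approx -24031.0$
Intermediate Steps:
$U = -1$ ($U = \frac{7}{2} + \frac{1}{2} \left(-9\right) = \frac{7}{2} - \frac{9}{2} = -1$)
$M = - \frac{24162}{90611}$ ($M = \left(-49\right) \left(- \frac{1}{361}\right) + 101 \left(- \frac{1}{251}\right) = \frac{49}{361} - \frac{101}{251} = - \frac{24162}{90611} \approx -0.26666$)
$h{\left(V,Y \right)} = -9$ ($h{\left(V,Y \right)} = 3 - 12 = -9$)
$\frac{h{\left(30,U \right)}}{M} \left(-712\right) = - \frac{9}{- \frac{24162}{90611}} \left(-712\right) = \left(-9\right) \left(- \frac{90611}{24162}\right) \left(-712\right) = \frac{271833}{8054} \left(-712\right) = - \frac{96772548}{4027}$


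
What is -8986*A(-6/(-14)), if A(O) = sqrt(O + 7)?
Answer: -17972*sqrt(91)/7 ≈ -24492.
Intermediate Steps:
A(O) = sqrt(7 + O)
-8986*A(-6/(-14)) = -8986*sqrt(7 - 6/(-14)) = -8986*sqrt(7 - 6*(-1/14)) = -8986*sqrt(7 + 3/7) = -17972*sqrt(91)/7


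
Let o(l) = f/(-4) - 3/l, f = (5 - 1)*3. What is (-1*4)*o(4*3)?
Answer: 13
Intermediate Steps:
f = 12 (f = 4*3 = 12)
o(l) = -3 - 3/l (o(l) = 12/(-4) - 3/l = 12*(-1/4) - 3/l = -3 - 3/l)
(-1*4)*o(4*3) = (-1*4)*(-3 - 3/(4*3)) = -4*(-3 - 3/12) = -4*(-3 - 3*1/12) = -4*(-3 - 1/4) = -4*(-13/4) = 13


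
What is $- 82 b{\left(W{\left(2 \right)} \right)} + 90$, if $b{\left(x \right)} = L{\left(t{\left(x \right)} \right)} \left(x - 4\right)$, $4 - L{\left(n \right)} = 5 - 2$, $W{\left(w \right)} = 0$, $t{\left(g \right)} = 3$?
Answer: $418$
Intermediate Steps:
$L{\left(n \right)} = 1$ ($L{\left(n \right)} = 4 - \left(5 - 2\right) = 4 - 3 = 1$)
$b{\left(x \right)} = -4 + x$ ($b{\left(x \right)} = 1 \left(x - 4\right) = 1 \left(-4 + x\right) = -4 + x$)
$- 82 b{\left(W{\left(2 \right)} \right)} + 90 = - 82 \left(-4 + 0\right) + 90 = \left(-82\right) \left(-4\right) + 90 = 328 + 90 = 418$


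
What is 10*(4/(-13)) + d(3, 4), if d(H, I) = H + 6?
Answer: 77/13 ≈ 5.9231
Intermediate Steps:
d(H, I) = 6 + H
10*(4/(-13)) + d(3, 4) = 10*(4/(-13)) + (6 + 3) = 10*(4*(-1/13)) + 9 = 10*(-4/13) + 9 = -40/13 + 9 = 77/13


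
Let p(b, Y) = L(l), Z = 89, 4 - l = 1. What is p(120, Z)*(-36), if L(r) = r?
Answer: -108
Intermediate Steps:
l = 3 (l = 4 - 1*1 = 4 - 1 = 3)
p(b, Y) = 3
p(120, Z)*(-36) = 3*(-36) = -108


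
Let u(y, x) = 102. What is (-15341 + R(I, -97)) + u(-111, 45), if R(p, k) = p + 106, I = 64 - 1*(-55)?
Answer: -15014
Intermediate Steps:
I = 119 (I = 64 + 55 = 119)
R(p, k) = 106 + p
(-15341 + R(I, -97)) + u(-111, 45) = (-15341 + (106 + 119)) + 102 = (-15341 + 225) + 102 = -15116 + 102 = -15014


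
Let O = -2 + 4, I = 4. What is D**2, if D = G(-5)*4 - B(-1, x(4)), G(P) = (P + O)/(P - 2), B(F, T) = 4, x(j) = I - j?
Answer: 256/49 ≈ 5.2245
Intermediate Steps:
O = 2
x(j) = 4 - j
G(P) = (2 + P)/(-2 + P) (G(P) = (P + 2)/(P - 2) = (2 + P)/(-2 + P))
D = -16/7 (D = ((2 - 5)/(-2 - 5))*4 - 1*4 = (-3/(-7))*4 - 4 = -1/7*(-3)*4 - 4 = (3/7)*4 - 4 = 12/7 - 4 = -16/7 ≈ -2.2857)
D**2 = (-16/7)**2 = 256/49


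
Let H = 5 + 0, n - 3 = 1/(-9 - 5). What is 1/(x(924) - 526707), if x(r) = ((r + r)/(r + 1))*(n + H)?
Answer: -25/13167279 ≈ -1.8986e-6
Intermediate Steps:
n = 41/14 (n = 3 + 1/(-9 - 5) = 3 + 1/(-14) = 3 - 1/14 = 41/14 ≈ 2.9286)
H = 5
x(r) = 111*r/(7*(1 + r)) (x(r) = ((r + r)/(r + 1))*(41/14 + 5) = ((2*r)/(1 + r))*(111/14) = (2*r/(1 + r))*(111/14) = 111*r/(7*(1 + r)))
1/(x(924) - 526707) = 1/((111/7)*924/(1 + 924) - 526707) = 1/((111/7)*924/925 - 526707) = 1/((111/7)*924*(1/925) - 526707) = 1/(396/25 - 526707) = 1/(-13167279/25) = -25/13167279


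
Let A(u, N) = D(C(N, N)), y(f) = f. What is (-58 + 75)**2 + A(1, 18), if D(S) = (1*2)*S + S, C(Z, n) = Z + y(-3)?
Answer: 334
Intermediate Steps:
C(Z, n) = -3 + Z (C(Z, n) = Z - 3 = -3 + Z)
D(S) = 3*S (D(S) = 2*S + S = 3*S)
A(u, N) = -9 + 3*N (A(u, N) = 3*(-3 + N) = -9 + 3*N)
(-58 + 75)**2 + A(1, 18) = (-58 + 75)**2 + (-9 + 3*18) = 17**2 + (-9 + 54) = 289 + 45 = 334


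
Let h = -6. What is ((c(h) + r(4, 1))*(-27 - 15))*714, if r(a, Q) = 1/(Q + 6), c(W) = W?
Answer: 175644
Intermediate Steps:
r(a, Q) = 1/(6 + Q)
((c(h) + r(4, 1))*(-27 - 15))*714 = ((-6 + 1/(6 + 1))*(-27 - 15))*714 = ((-6 + 1/7)*(-42))*714 = ((-6 + ⅐)*(-42))*714 = -41/7*(-42)*714 = 246*714 = 175644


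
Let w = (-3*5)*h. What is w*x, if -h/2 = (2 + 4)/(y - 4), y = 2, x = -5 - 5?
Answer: 900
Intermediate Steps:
x = -10
h = 6 (h = -2*(2 + 4)/(2 - 4) = -12/(-2) = -12*(-1)/2 = -2*(-3) = 6)
w = -90 (w = -3*5*6 = -15*6 = -90)
w*x = -90*(-10) = 900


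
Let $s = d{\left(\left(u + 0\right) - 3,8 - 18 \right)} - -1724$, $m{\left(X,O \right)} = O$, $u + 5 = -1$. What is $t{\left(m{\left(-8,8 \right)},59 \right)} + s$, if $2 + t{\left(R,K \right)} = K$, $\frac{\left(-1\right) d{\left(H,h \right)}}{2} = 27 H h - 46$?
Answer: $-2987$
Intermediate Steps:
$u = -6$ ($u = -5 - 1 = -6$)
$d{\left(H,h \right)} = 92 - 54 H h$ ($d{\left(H,h \right)} = - 2 \left(27 H h - 46\right) = - 2 \left(-46 + 27 H h\right) = 92 - 54 H h$)
$t{\left(R,K \right)} = -2 + K$
$s = -3044$ ($s = \left(92 - 54 \left(\left(-6 + 0\right) - 3\right) \left(8 - 18\right)\right) - -1724 = \left(92 - 54 \left(-6 - 3\right) \left(-10\right)\right) + 1724 = \left(92 - \left(-486\right) \left(-10\right)\right) + 1724 = \left(92 - 4860\right) + 1724 = -4768 + 1724 = -3044$)
$t{\left(m{\left(-8,8 \right)},59 \right)} + s = \left(-2 + 59\right) - 3044 = 57 - 3044 = -2987$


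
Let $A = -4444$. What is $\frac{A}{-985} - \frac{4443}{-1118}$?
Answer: $\frac{9344747}{1101230} \approx 8.4857$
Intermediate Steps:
$\frac{A}{-985} - \frac{4443}{-1118} = - \frac{4444}{-985} - \frac{4443}{-1118} = \left(-4444\right) \left(- \frac{1}{985}\right) - - \frac{4443}{1118} = \frac{4444}{985} + \frac{4443}{1118} = \frac{9344747}{1101230}$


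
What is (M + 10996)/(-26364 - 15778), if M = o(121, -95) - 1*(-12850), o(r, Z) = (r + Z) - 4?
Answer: -11934/21071 ≈ -0.56637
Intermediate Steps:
o(r, Z) = -4 + Z + r (o(r, Z) = (Z + r) - 4 = -4 + Z + r)
M = 12872 (M = (-4 - 95 + 121) - 1*(-12850) = 22 + 12850 = 12872)
(M + 10996)/(-26364 - 15778) = (12872 + 10996)/(-26364 - 15778) = 23868/(-42142) = 23868*(-1/42142) = -11934/21071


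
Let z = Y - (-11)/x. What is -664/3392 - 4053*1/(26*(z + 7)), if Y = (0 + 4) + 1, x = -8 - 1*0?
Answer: -6965603/468520 ≈ -14.867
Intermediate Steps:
x = -8 (x = -8 + 0 = -8)
Y = 5 (Y = 4 + 1 = 5)
z = 29/8 (z = 5 - (-11)/(-8) = 5 - (-11)*(-1)/8 = 5 - 1*11/8 = 5 - 11/8 = 29/8 ≈ 3.6250)
-664/3392 - 4053*1/(26*(z + 7)) = -664/3392 - 4053*1/(26*(29/8 + 7)) = -664*1/3392 - 4053/((85/8)*26) = -83/424 - 4053/1105/4 = -83/424 - 4053*4/1105 = -83/424 - 16212/1105 = -6965603/468520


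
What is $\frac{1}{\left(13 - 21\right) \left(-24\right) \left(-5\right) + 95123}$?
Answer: $\frac{1}{94163} \approx 1.062 \cdot 10^{-5}$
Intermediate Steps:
$\frac{1}{\left(13 - 21\right) \left(-24\right) \left(-5\right) + 95123} = \frac{1}{\left(-8\right) \left(-24\right) \left(-5\right) + 95123} = \frac{1}{192 \left(-5\right) + 95123} = \frac{1}{-960 + 95123} = \frac{1}{94163}$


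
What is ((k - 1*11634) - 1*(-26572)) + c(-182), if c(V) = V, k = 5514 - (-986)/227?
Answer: 4602276/227 ≈ 20274.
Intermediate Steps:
k = 1252664/227 (k = 5514 - (-986)/227 = 5514 - 1*(-986/227) = 5514 + 986/227 = 1252664/227 ≈ 5518.3)
((k - 1*11634) - 1*(-26572)) + c(-182) = ((1252664/227 - 1*11634) - 1*(-26572)) - 182 = ((1252664/227 - 11634) + 26572) - 182 = (-1388254/227 + 26572) - 182 = 4643590/227 - 182 = 4602276/227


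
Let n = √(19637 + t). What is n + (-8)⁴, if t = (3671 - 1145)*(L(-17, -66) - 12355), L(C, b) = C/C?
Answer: 4096 + I*√31186567 ≈ 4096.0 + 5584.5*I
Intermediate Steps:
L(C, b) = 1
t = -31206204 (t = (3671 - 1145)*(1 - 12355) = 2526*(-12354) = -31206204)
n = I*√31186567 (n = √(19637 - 31206204) = √(-31186567) = I*√31186567 ≈ 5584.5*I)
n + (-8)⁴ = I*√31186567 + (-8)⁴ = I*√31186567 + 4096 = 4096 + I*√31186567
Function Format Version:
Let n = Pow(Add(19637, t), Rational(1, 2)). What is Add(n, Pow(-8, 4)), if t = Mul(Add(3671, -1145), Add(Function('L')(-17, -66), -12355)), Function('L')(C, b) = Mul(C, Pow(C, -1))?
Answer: Add(4096, Mul(I, Pow(31186567, Rational(1, 2)))) ≈ Add(4096.0, Mul(5584.5, I))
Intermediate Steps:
Function('L')(C, b) = 1
t = -31206204 (t = Mul(Add(3671, -1145), Add(1, -12355)) = Mul(2526, -12354) = -31206204)
n = Mul(I, Pow(31186567, Rational(1, 2))) (n = Pow(Add(19637, -31206204), Rational(1, 2)) = Pow(-31186567, Rational(1, 2)) = Mul(I, Pow(31186567, Rational(1, 2))) ≈ Mul(5584.5, I))
Add(n, Pow(-8, 4)) = Add(Mul(I, Pow(31186567, Rational(1, 2))), Pow(-8, 4)) = Add(Mul(I, Pow(31186567, Rational(1, 2))), 4096) = Add(4096, Mul(I, Pow(31186567, Rational(1, 2))))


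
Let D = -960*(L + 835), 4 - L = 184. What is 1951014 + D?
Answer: 1322214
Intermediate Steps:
L = -180 (L = 4 - 1*184 = 4 - 184 = -180)
D = -628800 (D = -960*(-180 + 835) = -960*655 = -628800)
1951014 + D = 1951014 - 628800 = 1322214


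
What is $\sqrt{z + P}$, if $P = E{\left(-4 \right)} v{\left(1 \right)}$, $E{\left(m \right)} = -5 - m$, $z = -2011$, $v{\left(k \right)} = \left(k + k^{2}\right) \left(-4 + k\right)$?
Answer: $i \sqrt{2005} \approx 44.777 i$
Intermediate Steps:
$v{\left(k \right)} = \left(-4 + k\right) \left(k + k^{2}\right)$
$P = 6$ ($P = \left(-5 - -4\right) 1 \left(-4 + 1^{2} - 3\right) = \left(-5 + 4\right) 1 \left(-4 + 1 - 3\right) = - 1 \left(-6\right) = \left(-1\right) \left(-6\right) = 6$)
$\sqrt{z + P} = \sqrt{-2011 + 6} = \sqrt{-2005} = i \sqrt{2005}$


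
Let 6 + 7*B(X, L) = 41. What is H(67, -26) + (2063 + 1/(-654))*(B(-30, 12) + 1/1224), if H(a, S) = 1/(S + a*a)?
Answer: 36857504750119/3572613648 ≈ 10317.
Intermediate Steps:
B(X, L) = 5 (B(X, L) = -6/7 + (⅐)*41 = -6/7 + 41/7 = 5)
H(a, S) = 1/(S + a²)
H(67, -26) + (2063 + 1/(-654))*(B(-30, 12) + 1/1224) = 1/(-26 + 67²) + (2063 + 1/(-654))*(5 + 1/1224) = 1/(-26 + 4489) + (2063 - 1/654)*(5 + 1/1224) = 1/4463 + (1349201/654)*(6121/1224) = 1/4463 + 8258459321/800496 = 36857504750119/3572613648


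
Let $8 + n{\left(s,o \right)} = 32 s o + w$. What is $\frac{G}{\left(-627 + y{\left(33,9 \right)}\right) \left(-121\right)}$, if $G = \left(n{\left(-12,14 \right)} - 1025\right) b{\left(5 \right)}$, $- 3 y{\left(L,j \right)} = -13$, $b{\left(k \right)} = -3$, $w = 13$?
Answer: $\frac{14391}{56507} \approx 0.25468$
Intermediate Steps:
$n{\left(s,o \right)} = 5 + 32 o s$ ($n{\left(s,o \right)} = -8 + \left(32 s o + 13\right) = -8 + \left(32 o s + 13\right) = -8 + \left(13 + 32 o s\right) = 5 + 32 o s$)
$y{\left(L,j \right)} = \frac{13}{3}$ ($y{\left(L,j \right)} = \left(- \frac{1}{3}\right) \left(-13\right) = \frac{13}{3}$)
$G = 19188$ ($G = \left(\left(5 + 32 \cdot 14 \left(-12\right)\right) - 1025\right) \left(-3\right) = \left(\left(5 - 5376\right) - 1025\right) \left(-3\right) = \left(-5371 - 1025\right) \left(-3\right) = \left(-6396\right) \left(-3\right) = 19188$)
$\frac{G}{\left(-627 + y{\left(33,9 \right)}\right) \left(-121\right)} = \frac{19188}{\left(-627 + \frac{13}{3}\right) \left(-121\right)} = \frac{19188}{\left(- \frac{1868}{3}\right) \left(-121\right)} = \frac{19188}{\frac{226028}{3}} = 19188 \cdot \frac{3}{226028} = \frac{14391}{56507}$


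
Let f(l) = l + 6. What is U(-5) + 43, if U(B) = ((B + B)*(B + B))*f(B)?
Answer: 143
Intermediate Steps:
f(l) = 6 + l
U(B) = 4*B**2*(6 + B) (U(B) = ((B + B)*(B + B))*(6 + B) = ((2*B)*(2*B))*(6 + B) = (4*B**2)*(6 + B) = 4*B**2*(6 + B))
U(-5) + 43 = 4*(-5)**2*(6 - 5) + 43 = 4*25*1 + 43 = 100 + 43 = 143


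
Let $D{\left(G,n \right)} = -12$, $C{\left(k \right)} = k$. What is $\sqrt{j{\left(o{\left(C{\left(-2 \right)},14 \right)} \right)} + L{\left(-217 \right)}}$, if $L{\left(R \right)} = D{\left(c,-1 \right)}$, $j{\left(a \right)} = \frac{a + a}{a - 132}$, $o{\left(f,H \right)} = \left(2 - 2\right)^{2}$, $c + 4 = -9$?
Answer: $2 i \sqrt{3} \approx 3.4641 i$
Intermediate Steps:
$c = -13$ ($c = -4 - 9 = -13$)
$o{\left(f,H \right)} = 0$ ($o{\left(f,H \right)} = 0^{2} = 0$)
$j{\left(a \right)} = \frac{2 a}{-132 + a}$
$L{\left(R \right)} = -12$
$\sqrt{j{\left(o{\left(C{\left(-2 \right)},14 \right)} \right)} + L{\left(-217 \right)}} = \sqrt{2 \cdot 0 \frac{1}{-132 + 0} - 12} = \sqrt{2 \cdot 0 \frac{1}{-132} - 12} = \sqrt{2 \cdot 0 \left(- \frac{1}{132}\right) - 12} = \sqrt{0 - 12} = \sqrt{-12} = 2 i \sqrt{3}$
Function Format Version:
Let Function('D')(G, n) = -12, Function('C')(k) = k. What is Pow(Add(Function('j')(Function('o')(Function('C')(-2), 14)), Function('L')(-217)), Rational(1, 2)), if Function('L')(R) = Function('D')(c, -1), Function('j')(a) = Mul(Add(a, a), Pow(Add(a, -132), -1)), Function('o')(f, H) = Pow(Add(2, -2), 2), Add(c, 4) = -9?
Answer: Mul(2, I, Pow(3, Rational(1, 2))) ≈ Mul(3.4641, I)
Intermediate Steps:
c = -13 (c = Add(-4, -9) = -13)
Function('o')(f, H) = 0 (Function('o')(f, H) = Pow(0, 2) = 0)
Function('j')(a) = Mul(2, a, Pow(Add(-132, a), -1)) (Function('j')(a) = Mul(Mul(2, a), Pow(Add(-132, a), -1)) = Mul(2, a, Pow(Add(-132, a), -1)))
Function('L')(R) = -12
Pow(Add(Function('j')(Function('o')(Function('C')(-2), 14)), Function('L')(-217)), Rational(1, 2)) = Pow(Add(Mul(2, 0, Pow(Add(-132, 0), -1)), -12), Rational(1, 2)) = Pow(Add(Mul(2, 0, Pow(-132, -1)), -12), Rational(1, 2)) = Pow(Add(Mul(2, 0, Rational(-1, 132)), -12), Rational(1, 2)) = Pow(Add(0, -12), Rational(1, 2)) = Pow(-12, Rational(1, 2)) = Mul(2, I, Pow(3, Rational(1, 2)))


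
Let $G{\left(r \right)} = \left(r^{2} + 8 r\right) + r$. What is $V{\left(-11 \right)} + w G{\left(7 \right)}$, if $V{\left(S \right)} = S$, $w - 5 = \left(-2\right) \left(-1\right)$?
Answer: $773$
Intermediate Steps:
$w = 7$ ($w = 5 - -2 = 5 + 2 = 7$)
$G{\left(r \right)} = r^{2} + 9 r$
$V{\left(-11 \right)} + w G{\left(7 \right)} = -11 + 7 \cdot 7 \left(9 + 7\right) = -11 + 7 \cdot 7 \cdot 16 = -11 + 7 \cdot 112 = -11 + 784 = 773$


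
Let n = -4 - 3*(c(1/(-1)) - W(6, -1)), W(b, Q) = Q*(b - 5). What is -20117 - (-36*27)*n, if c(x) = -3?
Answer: -18173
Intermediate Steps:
W(b, Q) = Q*(-5 + b)
n = 2 (n = -4 - 3*(-3 - (-1)*(-5 + 6)) = -4 - 3*(-3 - (-1)) = -4 - 3*(-3 - 1*(-1)) = -4 - 3*(-3 + 1) = -4 - 3*(-2) = -4 + 6 = 2)
-20117 - (-36*27)*n = -20117 - (-36*27)*2 = -20117 - (-972)*2 = -20117 - 1*(-1944) = -20117 + 1944 = -18173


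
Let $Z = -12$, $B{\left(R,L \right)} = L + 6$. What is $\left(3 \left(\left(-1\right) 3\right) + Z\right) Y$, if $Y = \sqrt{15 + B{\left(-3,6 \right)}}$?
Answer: $- 63 \sqrt{3} \approx -109.12$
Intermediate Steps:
$B{\left(R,L \right)} = 6 + L$
$Y = 3 \sqrt{3}$ ($Y = \sqrt{15 + \left(6 + 6\right)} = \sqrt{15 + 12} = \sqrt{27} = 3 \sqrt{3} \approx 5.1962$)
$\left(3 \left(\left(-1\right) 3\right) + Z\right) Y = \left(3 \left(\left(-1\right) 3\right) - 12\right) 3 \sqrt{3} = \left(3 \left(-3\right) - 12\right) 3 \sqrt{3} = \left(-9 - 12\right) 3 \sqrt{3} = - 21 \cdot 3 \sqrt{3} = - 63 \sqrt{3}$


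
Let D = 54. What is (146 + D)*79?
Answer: 15800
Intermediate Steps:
(146 + D)*79 = (146 + 54)*79 = 200*79 = 15800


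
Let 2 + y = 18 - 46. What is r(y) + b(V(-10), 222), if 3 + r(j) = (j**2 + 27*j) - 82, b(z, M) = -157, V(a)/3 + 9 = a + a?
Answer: -152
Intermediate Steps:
y = -30 (y = -2 + (18 - 46) = -2 - 28 = -30)
V(a) = -27 + 6*a (V(a) = -27 + 3*(a + a) = -27 + 3*(2*a) = -27 + 6*a)
r(j) = -85 + j**2 + 27*j (r(j) = -3 + ((j**2 + 27*j) - 82) = -3 + (-82 + j**2 + 27*j) = -85 + j**2 + 27*j)
r(y) + b(V(-10), 222) = (-85 + (-30)**2 + 27*(-30)) - 157 = (-85 + 900 - 810) - 157 = 5 - 157 = -152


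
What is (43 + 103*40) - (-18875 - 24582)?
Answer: 47620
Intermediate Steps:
(43 + 103*40) - (-18875 - 24582) = (43 + 4120) - 1*(-43457) = 4163 + 43457 = 47620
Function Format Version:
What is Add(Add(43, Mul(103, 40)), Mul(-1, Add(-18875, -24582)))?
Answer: 47620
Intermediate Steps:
Add(Add(43, Mul(103, 40)), Mul(-1, Add(-18875, -24582))) = Add(Add(43, 4120), Mul(-1, -43457)) = Add(4163, 43457) = 47620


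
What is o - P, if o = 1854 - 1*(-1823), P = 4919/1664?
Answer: 6113609/1664 ≈ 3674.0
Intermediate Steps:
P = 4919/1664 (P = 4919*(1/1664) = 4919/1664 ≈ 2.9561)
o = 3677 (o = 1854 + 1823 = 3677)
o - P = 3677 - 1*4919/1664 = 3677 - 4919/1664 = 6113609/1664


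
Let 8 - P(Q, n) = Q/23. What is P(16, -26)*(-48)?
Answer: -8064/23 ≈ -350.61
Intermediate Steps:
P(Q, n) = 8 - Q/23
P(16, -26)*(-48) = (8 - 1/23*16)*(-48) = (8 - 16/23)*(-48) = (168/23)*(-48) = -8064/23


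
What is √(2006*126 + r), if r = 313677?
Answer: 27*√777 ≈ 752.62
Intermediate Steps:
√(2006*126 + r) = √(2006*126 + 313677) = √(252756 + 313677) = √566433 = 27*√777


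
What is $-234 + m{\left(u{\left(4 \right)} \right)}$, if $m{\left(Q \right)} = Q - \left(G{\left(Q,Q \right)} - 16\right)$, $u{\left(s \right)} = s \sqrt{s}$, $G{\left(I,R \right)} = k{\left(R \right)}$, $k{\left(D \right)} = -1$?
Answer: $-209$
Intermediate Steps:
$G{\left(I,R \right)} = -1$
$u{\left(s \right)} = s^{\frac{3}{2}}$
$m{\left(Q \right)} = 17 + Q$ ($m{\left(Q \right)} = Q - \left(-1 - 16\right) = Q - -17 = Q + 17 = 17 + Q$)
$-234 + m{\left(u{\left(4 \right)} \right)} = -234 + \left(17 + 4^{\frac{3}{2}}\right) = -234 + \left(17 + 8\right) = -234 + 25 = -209$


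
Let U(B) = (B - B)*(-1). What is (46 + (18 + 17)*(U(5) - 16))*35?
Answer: -17990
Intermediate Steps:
U(B) = 0 (U(B) = 0*(-1) = 0)
(46 + (18 + 17)*(U(5) - 16))*35 = (46 + (18 + 17)*(0 - 16))*35 = (46 + 35*(-16))*35 = (46 - 560)*35 = -514*35 = -17990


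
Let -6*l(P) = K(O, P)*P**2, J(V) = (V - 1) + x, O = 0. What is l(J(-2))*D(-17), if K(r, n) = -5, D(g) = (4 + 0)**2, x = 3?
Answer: 0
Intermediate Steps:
D(g) = 16 (D(g) = 4**2 = 16)
J(V) = 2 + V (J(V) = (V - 1) + 3 = (-1 + V) + 3 = 2 + V)
l(P) = 5*P**2/6 (l(P) = -(-5)*P**2/6 = 5*P**2/6)
l(J(-2))*D(-17) = (5*(2 - 2)**2/6)*16 = ((5/6)*0**2)*16 = ((5/6)*0)*16 = 0*16 = 0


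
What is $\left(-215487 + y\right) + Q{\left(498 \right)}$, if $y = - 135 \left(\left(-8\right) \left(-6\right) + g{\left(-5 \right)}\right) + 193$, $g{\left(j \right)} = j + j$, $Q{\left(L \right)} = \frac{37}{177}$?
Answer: $- \frac{39015011}{177} \approx -2.2042 \cdot 10^{5}$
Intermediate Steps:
$Q{\left(L \right)} = \frac{37}{177}$ ($Q{\left(L \right)} = 37 \cdot \frac{1}{177} = \frac{37}{177}$)
$g{\left(j \right)} = 2 j$
$y = -4937$ ($y = - 135 \left(\left(-8\right) \left(-6\right) + 2 \left(-5\right)\right) + 193 = - 135 \left(48 - 10\right) + 193 = \left(-135\right) 38 + 193 = -5130 + 193 = -4937$)
$\left(-215487 + y\right) + Q{\left(498 \right)} = \left(-215487 - 4937\right) + \frac{37}{177} = -220424 + \frac{37}{177} = - \frac{39015011}{177}$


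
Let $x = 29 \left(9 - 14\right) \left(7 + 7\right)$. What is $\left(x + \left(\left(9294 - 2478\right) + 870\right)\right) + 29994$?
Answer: $35650$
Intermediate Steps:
$x = -2030$ ($x = 29 \left(-5\right) 14 = \left(-145\right) 14 = -2030$)
$\left(x + \left(\left(9294 - 2478\right) + 870\right)\right) + 29994 = \left(-2030 + \left(\left(9294 - 2478\right) + 870\right)\right) + 29994 = \left(-2030 + \left(6816 + 870\right)\right) + 29994 = \left(-2030 + 7686\right) + 29994 = 5656 + 29994 = 35650$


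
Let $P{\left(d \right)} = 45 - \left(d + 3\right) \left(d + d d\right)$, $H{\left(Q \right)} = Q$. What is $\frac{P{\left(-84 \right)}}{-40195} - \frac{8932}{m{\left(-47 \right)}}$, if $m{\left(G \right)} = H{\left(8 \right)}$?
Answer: $- \frac{90884989}{80390} \approx -1130.6$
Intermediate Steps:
$m{\left(G \right)} = 8$
$P{\left(d \right)} = 45 - \left(3 + d\right) \left(d + d^{2}\right)$
$\frac{P{\left(-84 \right)}}{-40195} - \frac{8932}{m{\left(-47 \right)}} = \frac{45 - \left(-84\right)^{3} - 4 \left(-84\right)^{2} - -252}{-40195} - \frac{8932}{8} = \left(45 - -592704 - 28224 + 252\right) \left(- \frac{1}{40195}\right) - \frac{2233}{2} = \left(45 + 592704 - 28224 + 252\right) \left(- \frac{1}{40195}\right) - \frac{2233}{2} = 564777 \left(- \frac{1}{40195}\right) - \frac{2233}{2} = - \frac{564777}{40195} - \frac{2233}{2} = - \frac{90884989}{80390}$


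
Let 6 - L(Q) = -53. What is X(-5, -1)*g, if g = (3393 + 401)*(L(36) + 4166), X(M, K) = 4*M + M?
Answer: -400741250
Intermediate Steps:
X(M, K) = 5*M
L(Q) = 59 (L(Q) = 6 - 1*(-53) = 6 + 53 = 59)
g = 16029650 (g = (3393 + 401)*(59 + 4166) = 3794*4225 = 16029650)
X(-5, -1)*g = (5*(-5))*16029650 = -25*16029650 = -400741250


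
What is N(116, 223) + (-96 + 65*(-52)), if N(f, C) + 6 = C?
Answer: -3259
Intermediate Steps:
N(f, C) = -6 + C
N(116, 223) + (-96 + 65*(-52)) = (-6 + 223) + (-96 + 65*(-52)) = 217 + (-96 - 3380) = 217 - 3476 = -3259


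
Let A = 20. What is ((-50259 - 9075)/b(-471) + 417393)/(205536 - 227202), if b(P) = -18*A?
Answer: -25053469/1299960 ≈ -19.272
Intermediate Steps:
b(P) = -360 (b(P) = -18*20 = -360)
((-50259 - 9075)/b(-471) + 417393)/(205536 - 227202) = ((-50259 - 9075)/(-360) + 417393)/(205536 - 227202) = (-59334*(-1/360) + 417393)/(-21666) = (9889/60 + 417393)*(-1/21666) = (25053469/60)*(-1/21666) = -25053469/1299960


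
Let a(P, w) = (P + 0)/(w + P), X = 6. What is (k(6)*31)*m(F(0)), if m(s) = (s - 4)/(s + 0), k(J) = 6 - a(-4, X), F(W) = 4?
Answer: 0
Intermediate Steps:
a(P, w) = P/(P + w)
k(J) = 8 (k(J) = 6 - (-4)/(-4 + 6) = 6 - (-4)/2 = 6 - 1*(-2) = 6 + 2 = 8)
m(s) = (-4 + s)/s
(k(6)*31)*m(F(0)) = (8*31)*((-4 + 4)/4) = 248*((¼)*0) = 248*0 = 0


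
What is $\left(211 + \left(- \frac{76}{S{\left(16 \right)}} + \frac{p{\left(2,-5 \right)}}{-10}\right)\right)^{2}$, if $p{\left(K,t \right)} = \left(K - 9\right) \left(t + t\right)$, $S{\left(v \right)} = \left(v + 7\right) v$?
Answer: $\frac{351525001}{8464} \approx 41532.0$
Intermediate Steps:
$S{\left(v \right)} = v \left(7 + v\right)$ ($S{\left(v \right)} = \left(7 + v\right) v = v \left(7 + v\right)$)
$p{\left(K,t \right)} = 2 t \left(-9 + K\right)$ ($p{\left(K,t \right)} = \left(-9 + K\right) 2 t = 2 t \left(-9 + K\right)$)
$\left(211 + \left(- \frac{76}{S{\left(16 \right)}} + \frac{p{\left(2,-5 \right)}}{-10}\right)\right)^{2} = \left(211 + \left(- \frac{76}{16 \left(7 + 16\right)} + \frac{2 \left(-5\right) \left(-9 + 2\right)}{-10}\right)\right)^{2} = \left(211 + \left(- \frac{76}{16 \cdot 23} + 2 \left(-5\right) \left(-7\right) \left(- \frac{1}{10}\right)\right)\right)^{2} = \left(211 - \left(7 + \frac{76}{368}\right)\right)^{2} = \left(211 - \frac{663}{92}\right)^{2} = \left(\frac{18749}{92}\right)^{2} = \frac{351525001}{8464}$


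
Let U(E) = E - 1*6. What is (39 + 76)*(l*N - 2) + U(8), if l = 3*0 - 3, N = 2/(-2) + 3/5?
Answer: -90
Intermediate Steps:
U(E) = -6 + E (U(E) = E - 6 = -6 + E)
N = -⅖ (N = 2*(-½) + 3*(⅕) = -1 + ⅗ = -⅖ ≈ -0.40000)
l = -3 (l = 0 - 3 = -3)
(39 + 76)*(l*N - 2) + U(8) = (39 + 76)*(-3*(-⅖) - 2) + (-6 + 8) = 115*(6/5 - 2) + 2 = 115*(-⅘) + 2 = -92 + 2 = -90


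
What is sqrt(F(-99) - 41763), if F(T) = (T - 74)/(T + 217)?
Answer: I*sqrt(581528426)/118 ≈ 204.36*I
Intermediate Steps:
F(T) = (-74 + T)/(217 + T)
sqrt(F(-99) - 41763) = sqrt((-74 - 99)/(217 - 99) - 41763) = sqrt(-173/118 - 41763) = sqrt(-4928207/118) = I*sqrt(581528426)/118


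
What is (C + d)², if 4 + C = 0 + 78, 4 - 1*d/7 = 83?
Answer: 229441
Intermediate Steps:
d = -553 (d = 28 - 7*83 = 28 - 581 = -553)
C = 74 (C = -4 + (0 + 78) = -4 + 78 = 74)
(C + d)² = (74 - 553)² = (-479)² = 229441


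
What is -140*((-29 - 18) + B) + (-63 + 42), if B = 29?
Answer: 2499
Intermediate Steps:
-140*((-29 - 18) + B) + (-63 + 42) = -140*((-29 - 18) + 29) + (-63 + 42) = -140*(-47 + 29) - 21 = -140*(-18) - 21 = 2520 - 21 = 2499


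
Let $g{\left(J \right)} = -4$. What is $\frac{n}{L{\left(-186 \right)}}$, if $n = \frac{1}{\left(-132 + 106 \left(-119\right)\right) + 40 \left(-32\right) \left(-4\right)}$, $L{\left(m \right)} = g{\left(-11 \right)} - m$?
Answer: $- \frac{1}{1387932} \approx -7.205 \cdot 10^{-7}$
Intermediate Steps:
$L{\left(m \right)} = -4 - m$
$n = - \frac{1}{7626}$ ($n = \frac{1}{\left(-132 - 12614\right) - -5120} = \frac{1}{-12746 + 5120} = \frac{1}{-7626} = - \frac{1}{7626} \approx -0.00013113$)
$\frac{n}{L{\left(-186 \right)}} = - \frac{1}{7626 \left(-4 - -186\right)} = - \frac{1}{7626 \left(-4 + 186\right)} = - \frac{1}{7626 \cdot 182} = \left(- \frac{1}{7626}\right) \frac{1}{182} = - \frac{1}{1387932}$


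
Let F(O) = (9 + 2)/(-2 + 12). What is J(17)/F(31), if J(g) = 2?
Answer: 20/11 ≈ 1.8182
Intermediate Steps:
F(O) = 11/10
J(17)/F(31) = 2/(11/10) = 2*(10/11) = 20/11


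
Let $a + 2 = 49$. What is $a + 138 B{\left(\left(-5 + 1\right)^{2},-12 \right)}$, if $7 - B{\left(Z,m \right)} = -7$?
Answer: $1979$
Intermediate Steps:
$a = 47$ ($a = -2 + 49 = 47$)
$B{\left(Z,m \right)} = 14$ ($B{\left(Z,m \right)} = 7 - -7 = 7 + 7 = 14$)
$a + 138 B{\left(\left(-5 + 1\right)^{2},-12 \right)} = 47 + 138 \cdot 14 = 47 + 1932 = 1979$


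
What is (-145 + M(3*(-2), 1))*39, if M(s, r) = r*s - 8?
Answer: -6201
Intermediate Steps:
M(s, r) = -8 + r*s
(-145 + M(3*(-2), 1))*39 = (-145 + (-8 + 1*(3*(-2))))*39 = (-145 + (-8 + 1*(-6)))*39 = (-145 + (-8 - 6))*39 = (-145 - 14)*39 = -159*39 = -6201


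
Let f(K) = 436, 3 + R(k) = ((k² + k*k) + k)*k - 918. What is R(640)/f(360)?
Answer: 4813731/4 ≈ 1.2034e+6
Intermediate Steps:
R(k) = -921 + k*(k + 2*k²) (R(k) = -3 + (((k² + k*k) + k)*k - 918) = -3 + (((k² + k²) + k)*k - 918) = -3 + ((2*k² + k)*k - 918) = -3 + ((k + 2*k²)*k - 918) = -3 + (k*(k + 2*k²) - 918) = -3 + (-918 + k*(k + 2*k²)) = -921 + k*(k + 2*k²))
R(640)/f(360) = (-921 + 640² + 2*640³)/436 = (-921 + 409600 + 2*262144000)*(1/436) = (-921 + 409600 + 524288000)*(1/436) = 524696679*(1/436) = 4813731/4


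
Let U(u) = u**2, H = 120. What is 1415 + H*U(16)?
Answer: 32135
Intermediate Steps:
1415 + H*U(16) = 1415 + 120*16**2 = 1415 + 120*256 = 1415 + 30720 = 32135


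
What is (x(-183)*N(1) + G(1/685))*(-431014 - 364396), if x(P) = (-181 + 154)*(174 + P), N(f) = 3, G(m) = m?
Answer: -79440142012/137 ≈ -5.7986e+8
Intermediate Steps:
x(P) = -4698 - 27*P (x(P) = -27*(174 + P) = -4698 - 27*P)
(x(-183)*N(1) + G(1/685))*(-431014 - 364396) = ((-4698 - 27*(-183))*3 + 1/685)*(-431014 - 364396) = ((-4698 + 4941)*3 + 1/685)*(-795410) = (243*3 + 1/685)*(-795410) = (729 + 1/685)*(-795410) = (499366/685)*(-795410) = -79440142012/137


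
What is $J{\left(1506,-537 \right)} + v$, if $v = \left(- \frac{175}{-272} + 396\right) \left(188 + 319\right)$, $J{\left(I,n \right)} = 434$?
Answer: $\frac{54816757}{272} \approx 2.0153 \cdot 10^{5}$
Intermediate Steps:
$v = \frac{54698709}{272}$ ($v = \left(\left(-175\right) \left(- \frac{1}{272}\right) + 396\right) 507 = \left(\frac{175}{272} + 396\right) 507 = \frac{107887}{272} \cdot 507 = \frac{54698709}{272} \approx 2.011 \cdot 10^{5}$)
$J{\left(1506,-537 \right)} + v = 434 + \frac{54698709}{272} = \frac{54816757}{272}$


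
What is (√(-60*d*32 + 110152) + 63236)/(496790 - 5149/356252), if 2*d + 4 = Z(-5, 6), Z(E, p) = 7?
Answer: 22527951472/176982425931 + 712504*√26818/176982425931 ≈ 0.12795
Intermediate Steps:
d = 3/2 (d = -2 + (½)*7 = -2 + 7/2 = 3/2 ≈ 1.5000)
(√(-60*d*32 + 110152) + 63236)/(496790 - 5149/356252) = (√(-60*3/2*32 + 110152) + 63236)/(496790 - 5149/356252) = (√(-90*32 + 110152) + 63236)/(496790 - 5149*1/356252) = (√(-2880 + 110152) + 63236)/(496790 - 5149/356252) = (√107272 + 63236)/(176982425931/356252) = (2*√26818 + 63236)*(356252/176982425931) = (63236 + 2*√26818)*(356252/176982425931) = 22527951472/176982425931 + 712504*√26818/176982425931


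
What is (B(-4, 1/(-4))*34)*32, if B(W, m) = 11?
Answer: 11968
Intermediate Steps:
(B(-4, 1/(-4))*34)*32 = (11*34)*32 = 374*32 = 11968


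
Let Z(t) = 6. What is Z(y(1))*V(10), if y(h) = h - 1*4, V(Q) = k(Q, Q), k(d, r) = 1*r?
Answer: 60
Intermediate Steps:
k(d, r) = r
V(Q) = Q
y(h) = -4 + h (y(h) = h - 4 = -4 + h)
Z(y(1))*V(10) = 6*10 = 60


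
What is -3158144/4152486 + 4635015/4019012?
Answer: 3277108131781/8344445531916 ≈ 0.39273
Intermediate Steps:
-3158144/4152486 + 4635015/4019012 = -3158144*1/4152486 + 4635015*(1/4019012) = -1579072/2076243 + 4635015/4019012 = 3277108131781/8344445531916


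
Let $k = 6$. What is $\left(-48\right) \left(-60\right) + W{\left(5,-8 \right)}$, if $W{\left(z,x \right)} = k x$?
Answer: $2832$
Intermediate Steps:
$W{\left(z,x \right)} = 6 x$
$\left(-48\right) \left(-60\right) + W{\left(5,-8 \right)} = \left(-48\right) \left(-60\right) + 6 \left(-8\right) = 2880 - 48 = 2832$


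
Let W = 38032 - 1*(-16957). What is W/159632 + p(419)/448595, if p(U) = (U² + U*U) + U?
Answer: 7344089397/6510010640 ≈ 1.1281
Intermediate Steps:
W = 54989 (W = 38032 + 16957 = 54989)
p(U) = U + 2*U² (p(U) = (U² + U²) + U = 2*U² + U = U + 2*U²)
W/159632 + p(419)/448595 = 54989/159632 + (419*(1 + 2*419))/448595 = 54989*(1/159632) + (419*(1 + 838))*(1/448595) = 4999/14512 + (419*839)*(1/448595) = 4999/14512 + 351541*(1/448595) = 4999/14512 + 351541/448595 = 7344089397/6510010640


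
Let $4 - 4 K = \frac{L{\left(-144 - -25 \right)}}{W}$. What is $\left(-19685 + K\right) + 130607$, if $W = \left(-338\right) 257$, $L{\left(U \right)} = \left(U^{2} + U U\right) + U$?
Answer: $\frac{38541777475}{347464} \approx 1.1092 \cdot 10^{5}$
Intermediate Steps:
$L{\left(U \right)} = U + 2 U^{2}$ ($L{\left(U \right)} = \left(U^{2} + U^{2}\right) + U = 2 U^{2} + U = U + 2 U^{2}$)
$W = -86866$
$K = \frac{375667}{347464}$ ($K = 1 - \frac{\left(-144 - -25\right) \left(1 + 2 \left(-144 - -25\right)\right) \frac{1}{-86866}}{4} = 1 - \frac{\left(-144 + 25\right) \left(1 + 2 \left(-144 + 25\right)\right) \left(- \frac{1}{86866}\right)}{4} = 1 - \frac{- 119 \left(1 + 2 \left(-119\right)\right) \left(- \frac{1}{86866}\right)}{4} = 1 - \frac{- 119 \left(1 - 238\right) \left(- \frac{1}{86866}\right)}{4} = 1 - \frac{\left(-119\right) \left(-237\right) \left(- \frac{1}{86866}\right)}{4} = 1 - \frac{28203 \left(- \frac{1}{86866}\right)}{4} = 1 - - \frac{28203}{347464} = 1 + \frac{28203}{347464} = \frac{375667}{347464} \approx 1.0812$)
$\left(-19685 + K\right) + 130607 = \left(-19685 + \frac{375667}{347464}\right) + 130607 = - \frac{6839453173}{347464} + 130607 = \frac{38541777475}{347464}$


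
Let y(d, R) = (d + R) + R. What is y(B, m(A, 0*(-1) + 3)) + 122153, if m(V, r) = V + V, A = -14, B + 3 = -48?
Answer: 122046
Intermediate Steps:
B = -51 (B = -3 - 48 = -51)
m(V, r) = 2*V
y(d, R) = d + 2*R (y(d, R) = (R + d) + R = d + 2*R)
y(B, m(A, 0*(-1) + 3)) + 122153 = (-51 + 2*(2*(-14))) + 122153 = (-51 + 2*(-28)) + 122153 = (-51 - 56) + 122153 = -107 + 122153 = 122046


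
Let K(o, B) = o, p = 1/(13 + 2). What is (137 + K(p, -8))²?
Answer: 4227136/225 ≈ 18787.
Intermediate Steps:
p = 1/15 ≈ 0.066667
(137 + K(p, -8))² = (137 + 1/15)² = (2056/15)² = 4227136/225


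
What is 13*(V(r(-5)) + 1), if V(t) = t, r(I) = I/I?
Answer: 26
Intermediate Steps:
r(I) = 1
13*(V(r(-5)) + 1) = 13*(1 + 1) = 13*2 = 26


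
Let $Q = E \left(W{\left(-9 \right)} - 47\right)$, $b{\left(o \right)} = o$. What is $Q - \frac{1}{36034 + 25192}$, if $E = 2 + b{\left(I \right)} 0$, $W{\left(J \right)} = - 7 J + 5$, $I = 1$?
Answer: $\frac{2571491}{61226} \approx 42.0$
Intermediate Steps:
$W{\left(J \right)} = 5 - 7 J$
$E = 2$ ($E = 2 + 1 \cdot 0 = 2 + 0 = 2$)
$Q = 42$ ($Q = 2 \left(\left(5 - -63\right) - 47\right) = 2 \left(\left(5 + 63\right) - 47\right) = 2 \left(68 - 47\right) = 2 \cdot 21 = 42$)
$Q - \frac{1}{36034 + 25192} = 42 - \frac{1}{36034 + 25192} = 42 - \frac{1}{61226} = \frac{2571491}{61226}$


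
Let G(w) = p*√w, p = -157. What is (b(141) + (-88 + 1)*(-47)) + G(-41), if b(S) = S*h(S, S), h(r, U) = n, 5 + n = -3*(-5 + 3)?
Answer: 4230 - 157*I*√41 ≈ 4230.0 - 1005.3*I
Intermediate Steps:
n = 1 (n = -5 - 3*(-5 + 3) = -5 - 3*(-2) = -5 + 6 = 1)
h(r, U) = 1
b(S) = S (b(S) = S*1 = S)
G(w) = -157*√w
(b(141) + (-88 + 1)*(-47)) + G(-41) = (141 + (-88 + 1)*(-47)) - 157*I*√41 = (141 - 87*(-47)) - 157*I*√41 = (141 + 4089) - 157*I*√41 = 4230 - 157*I*√41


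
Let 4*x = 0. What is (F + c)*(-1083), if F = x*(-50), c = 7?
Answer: -7581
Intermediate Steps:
x = 0 (x = (1/4)*0 = 0)
F = 0 (F = 0*(-50) = 0)
(F + c)*(-1083) = (0 + 7)*(-1083) = 7*(-1083) = -7581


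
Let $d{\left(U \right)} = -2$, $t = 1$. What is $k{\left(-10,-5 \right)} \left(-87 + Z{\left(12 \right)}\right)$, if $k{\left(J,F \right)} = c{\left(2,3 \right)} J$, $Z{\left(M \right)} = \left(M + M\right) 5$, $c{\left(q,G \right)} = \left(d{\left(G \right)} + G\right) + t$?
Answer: $-660$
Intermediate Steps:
$c{\left(q,G \right)} = -1 + G$ ($c{\left(q,G \right)} = \left(-2 + G\right) + 1 = -1 + G$)
$Z{\left(M \right)} = 10 M$ ($Z{\left(M \right)} = 2 M 5 = 10 M$)
$k{\left(J,F \right)} = 2 J$ ($k{\left(J,F \right)} = \left(-1 + 3\right) J = 2 J$)
$k{\left(-10,-5 \right)} \left(-87 + Z{\left(12 \right)}\right) = 2 \left(-10\right) \left(-87 + 10 \cdot 12\right) = - 20 \left(-87 + 120\right) = \left(-20\right) 33 = -660$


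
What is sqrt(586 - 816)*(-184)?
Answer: -184*I*sqrt(230) ≈ -2790.5*I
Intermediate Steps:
sqrt(586 - 816)*(-184) = sqrt(-230)*(-184) = (I*sqrt(230))*(-184) = -184*I*sqrt(230)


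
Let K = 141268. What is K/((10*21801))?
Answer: 70634/109005 ≈ 0.64799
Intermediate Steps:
K/((10*21801)) = 141268/((10*21801)) = 141268/218010 = 141268*(1/218010) = 70634/109005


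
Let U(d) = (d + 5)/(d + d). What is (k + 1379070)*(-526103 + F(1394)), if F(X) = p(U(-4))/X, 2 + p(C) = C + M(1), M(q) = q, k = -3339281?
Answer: 11500755261640315/11152 ≈ 1.0313e+12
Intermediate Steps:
U(d) = (5 + d)/(2*d) (U(d) = (5 + d)/((2*d)) = (5 + d)*(1/(2*d)) = (5 + d)/(2*d))
p(C) = -1 + C (p(C) = -2 + (C + 1) = -2 + (1 + C) = -1 + C)
F(X) = -9/(8*X) (F(X) = (-1 + (1/2)*(5 - 4)/(-4))/X = (-1 + (1/2)*(-1/4)*1)/X = (-1 - 1/8)/X = -9/(8*X))
(k + 1379070)*(-526103 + F(1394)) = (-3339281 + 1379070)*(-526103 - 9/8/1394) = -1960211*(-526103 - 9/8*1/1394) = -1960211*(-526103 - 9/11152) = -1960211*(-5867100665/11152) = 11500755261640315/11152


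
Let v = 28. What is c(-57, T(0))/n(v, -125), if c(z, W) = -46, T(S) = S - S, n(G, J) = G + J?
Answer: 46/97 ≈ 0.47423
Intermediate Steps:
T(S) = 0
c(-57, T(0))/n(v, -125) = -46/(28 - 125) = -46/(-97) = -46*(-1/97) = 46/97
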